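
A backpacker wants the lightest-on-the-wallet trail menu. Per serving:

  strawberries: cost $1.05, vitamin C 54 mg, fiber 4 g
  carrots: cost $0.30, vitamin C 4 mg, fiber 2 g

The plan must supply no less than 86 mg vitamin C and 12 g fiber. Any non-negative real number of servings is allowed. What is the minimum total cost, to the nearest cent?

$2.41

The cheapest plan sits at a corner of the feasible region — with two constraints it uses at most two foods.
strawberries only: max(86/54, 12/4) = 3 servings → $3.15.
carrots only: max(86/4, 12/2) = 21.5 servings → $6.45.
strawberries + carrots with both tight: 1.348 servings and 3.304 servings → $2.41.
So the least-cost plan costs $2.41.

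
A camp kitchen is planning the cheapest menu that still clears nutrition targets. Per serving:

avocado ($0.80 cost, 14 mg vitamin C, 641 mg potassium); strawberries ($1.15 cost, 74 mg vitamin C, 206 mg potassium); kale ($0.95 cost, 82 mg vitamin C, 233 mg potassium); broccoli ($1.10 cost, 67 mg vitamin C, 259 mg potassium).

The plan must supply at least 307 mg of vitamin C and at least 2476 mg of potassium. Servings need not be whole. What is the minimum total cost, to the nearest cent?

$5.26

This is a tiny linear program; its minimum lies at a vertex of the feasible set. List the vertices and price them.
avocado only: max(307/14, 2476/641) = 21.93 servings → $17.54.
strawberries only: max(307/74, 2476/206) = 12.02 servings → $13.82.
kale only: max(307/82, 2476/233) = 10.63 servings → $10.10.
broccoli only: max(307/67, 2476/259) = 9.56 servings → $10.52.
avocado + strawberries with both tight: 2.693 servings and 3.639 servings → $6.34.
avocado + kale with both tight: 2.667 servings and 3.288 servings → $5.26.
avocado + broccoli with both tight: 2.197 servings and 4.123 servings → $6.29.
strawberries + kale: intersection lies outside the first quadrant.
strawberries + broccoli: intersection lies outside the first quadrant.
kale + broccoli: intersection lies outside the first quadrant.
Cheapest feasible corner: $5.26.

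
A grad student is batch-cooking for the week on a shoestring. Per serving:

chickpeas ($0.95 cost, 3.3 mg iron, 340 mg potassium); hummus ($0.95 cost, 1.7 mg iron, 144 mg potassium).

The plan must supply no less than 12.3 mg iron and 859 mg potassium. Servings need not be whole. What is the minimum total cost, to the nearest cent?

$3.54

A basic optimal solution has at most two foods positive. Try each food alone and each pair with both targets met exactly.
chickpeas only: max(12.3/3.3, 859/340) = 3.727 servings → $3.54.
hummus only: max(12.3/1.7, 859/144) = 7.235 servings → $6.87.
chickpeas + hummus: intersection lies outside the first quadrant.
Cheapest feasible corner: $3.54.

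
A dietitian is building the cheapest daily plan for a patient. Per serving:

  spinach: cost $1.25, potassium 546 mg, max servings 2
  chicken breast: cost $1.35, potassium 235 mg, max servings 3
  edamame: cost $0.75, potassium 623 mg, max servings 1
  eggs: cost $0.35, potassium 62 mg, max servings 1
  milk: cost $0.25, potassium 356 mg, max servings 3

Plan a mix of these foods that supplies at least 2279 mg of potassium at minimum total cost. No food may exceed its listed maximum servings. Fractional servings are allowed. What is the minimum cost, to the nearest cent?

$2.85

Cost per mg of potassium: milk $0.0007, edamame $0.0012, spinach $0.0023, eggs $0.0056, chicken breast $0.0057.
Take 3 servings of milk: +1068.0 mg potassium for $0.75 (total $0.75, still need 1211.0 mg).
Take 1 serving of edamame: +623.0 mg potassium for $0.75 (total $1.50, still need 588.0 mg).
Take 1.077 servings of spinach: +588.0 mg potassium for $1.35 (total $2.85, still need 0.0 mg).
Filling from the cheapest source first is optimal under one linear minimum: $2.85.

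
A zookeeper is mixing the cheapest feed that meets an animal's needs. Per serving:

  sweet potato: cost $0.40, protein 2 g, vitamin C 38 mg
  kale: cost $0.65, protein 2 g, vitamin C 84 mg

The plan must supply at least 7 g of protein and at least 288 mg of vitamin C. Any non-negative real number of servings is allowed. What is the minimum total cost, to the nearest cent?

$2.24

The cheapest plan sits at a corner of the feasible region — with two constraints it uses at most two foods.
sweet potato only: max(7/2, 288/38) = 7.579 servings → $3.03.
kale only: max(7/2, 288/84) = 3.5 servings → $2.27.
sweet potato + kale with both tight: 0.1304 servings and 3.37 servings → $2.24.
So the least-cost plan costs $2.24.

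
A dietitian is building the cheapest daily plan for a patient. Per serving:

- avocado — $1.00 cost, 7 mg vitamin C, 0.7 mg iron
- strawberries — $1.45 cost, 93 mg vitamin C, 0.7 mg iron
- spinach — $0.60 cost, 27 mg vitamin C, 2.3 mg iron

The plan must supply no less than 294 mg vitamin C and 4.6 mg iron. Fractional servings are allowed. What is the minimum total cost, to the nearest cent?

Minimising a linear cost over {vitamin C ≥ 294, iron ≥ 4.6, servings ≥ 0} — the optimum is at a vertex, using one or two foods.
avocado only: max(294/7, 4.6/0.7) = 42 servings → $42.00.
strawberries only: max(294/93, 4.6/0.7) = 6.571 servings → $9.53.
spinach only: max(294/27, 4.6/2.3) = 10.89 servings → $6.53.
avocado + strawberries with both tight: 3.688 servings and 2.884 servings → $7.87.
avocado + spinach with both targets exact would need a negative amount; discard.
strawberries + spinach with both tight: 2.831 servings and 1.138 servings → $4.79.
So the least-cost plan costs $4.79.

$4.79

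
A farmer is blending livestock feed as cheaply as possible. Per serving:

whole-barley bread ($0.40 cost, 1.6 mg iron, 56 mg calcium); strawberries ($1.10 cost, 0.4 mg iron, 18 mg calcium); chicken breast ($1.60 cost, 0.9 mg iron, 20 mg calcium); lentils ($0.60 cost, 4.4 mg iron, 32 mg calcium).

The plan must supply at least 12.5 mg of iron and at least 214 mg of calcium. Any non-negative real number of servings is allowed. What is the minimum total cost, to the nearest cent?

$2.21

A basic optimal solution has at most two foods positive. Try each food alone and each pair with both targets met exactly.
whole-barley bread only: max(12.5/1.6, 214/56) = 7.812 servings → $3.12.
strawberries only: max(12.5/0.4, 214/18) = 31.25 servings → $34.38.
chicken breast only: max(12.5/0.9, 214/20) = 13.89 servings → $22.22.
lentils only: max(12.5/4.4, 214/32) = 6.688 servings → $4.01.
whole-barley bread + strawberries: intersection lies outside the first quadrant.
whole-barley bread + chicken breast: intersection lies outside the first quadrant.
whole-barley bread + lentils with both tight: 2.775 servings and 1.832 servings → $2.21.
strawberries + chicken breast: intersection lies outside the first quadrant.
strawberries + lentils with both tight: 8.157 servings and 2.099 servings → $10.23.
chicken breast + lentils with both tight: 9.149 servings and 0.9696 servings → $15.22.
So the least-cost plan costs $2.21.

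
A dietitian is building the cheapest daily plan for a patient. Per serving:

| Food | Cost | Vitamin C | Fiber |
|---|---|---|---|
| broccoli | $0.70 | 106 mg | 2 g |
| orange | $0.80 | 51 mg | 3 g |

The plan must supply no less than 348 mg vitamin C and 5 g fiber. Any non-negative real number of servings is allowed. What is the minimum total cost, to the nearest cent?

Minimising a linear cost over {vitamin C ≥ 348, fiber ≥ 5, servings ≥ 0} — the optimum is at a vertex, using one or two foods.
broccoli only: max(348/106, 5/2) = 3.283 servings → $2.30.
orange only: max(348/51, 5/3) = 6.824 servings → $5.46.
broccoli + orange with both targets exact would need a negative amount; discard.
Cheapest feasible corner: $2.30.

$2.30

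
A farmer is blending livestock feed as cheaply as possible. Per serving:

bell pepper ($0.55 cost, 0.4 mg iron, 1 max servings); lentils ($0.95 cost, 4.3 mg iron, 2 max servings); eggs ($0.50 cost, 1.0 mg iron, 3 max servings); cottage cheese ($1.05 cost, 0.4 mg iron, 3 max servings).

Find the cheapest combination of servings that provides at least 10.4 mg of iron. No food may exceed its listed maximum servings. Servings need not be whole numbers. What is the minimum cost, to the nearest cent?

$2.80

Cost per mg of iron: lentils $0.2209, eggs $0.5000, bell pepper $1.3750, cottage cheese $2.6250.
Take 2 servings of lentils: +8.6 mg iron for $1.90 (total $1.90, still need 1.8 mg).
Take 1.8 servings of eggs: +1.8 mg iron for $0.90 (total $2.80, still need 0.0 mg).
Greedy by cheapest-per-mg is optimal for a single linear constraint, so the minimum cost is $2.80.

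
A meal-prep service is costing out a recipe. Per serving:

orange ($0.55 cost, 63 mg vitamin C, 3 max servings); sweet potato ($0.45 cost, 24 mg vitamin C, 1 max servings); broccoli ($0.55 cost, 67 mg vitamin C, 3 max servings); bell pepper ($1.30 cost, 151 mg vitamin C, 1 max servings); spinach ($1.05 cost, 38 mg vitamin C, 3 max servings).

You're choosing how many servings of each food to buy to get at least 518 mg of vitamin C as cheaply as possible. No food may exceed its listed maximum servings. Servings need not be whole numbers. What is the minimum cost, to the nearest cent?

$4.40

Cost per mg of vitamin C: broccoli $0.0082, bell pepper $0.0086, orange $0.0087, sweet potato $0.0187, spinach $0.0276.
Take 3 servings of broccoli: +201.0 mg vitamin C for $1.65 (total $1.65, still need 317.0 mg).
Take 1 serving of bell pepper: +151.0 mg vitamin C for $1.30 (total $2.95, still need 166.0 mg).
Take 2.635 servings of orange: +166.0 mg vitamin C for $1.45 (total $4.40, still need 0.0 mg).
Greedy by cheapest-per-mg is optimal for a single linear constraint, so the minimum cost is $4.40.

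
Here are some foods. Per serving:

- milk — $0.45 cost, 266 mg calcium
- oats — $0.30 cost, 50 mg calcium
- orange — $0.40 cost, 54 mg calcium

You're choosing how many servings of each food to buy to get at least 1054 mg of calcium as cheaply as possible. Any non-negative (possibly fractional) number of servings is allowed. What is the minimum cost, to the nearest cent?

Cost per mg of calcium: milk $0.0017, oats $0.0060, orange $0.0074.
With no serving limits, use only milk: 1054 mg / 266 mg = 3.962 servings × $0.45 = $1.78.

$1.78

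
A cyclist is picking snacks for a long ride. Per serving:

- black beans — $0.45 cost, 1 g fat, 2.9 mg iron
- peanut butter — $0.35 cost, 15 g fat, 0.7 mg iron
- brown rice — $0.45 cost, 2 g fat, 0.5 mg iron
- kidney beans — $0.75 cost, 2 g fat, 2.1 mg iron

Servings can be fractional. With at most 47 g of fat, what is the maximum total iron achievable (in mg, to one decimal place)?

Iron per g fat: black beans 2.9, kidney beans 1.05, brown rice 0.25, peanut butter 0.04667.
With no serving limits, spend the whole fat allowance on black beans: 47 g / 1 g × 2.9 mg = 136.3 mg.

136.3 mg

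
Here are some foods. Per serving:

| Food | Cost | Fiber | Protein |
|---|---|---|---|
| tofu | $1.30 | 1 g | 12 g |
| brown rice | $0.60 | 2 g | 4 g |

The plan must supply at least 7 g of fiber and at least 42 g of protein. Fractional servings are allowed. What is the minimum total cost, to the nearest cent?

$4.90

tofu only: max(7/1, 42/12) = 7 servings → $9.10.
brown rice only: max(7/2, 42/4) = 10.5 servings → $6.30.
tofu + brown rice with both tight: 2.8 servings and 2.1 servings → $4.90.
The minimum over all feasible corners is $4.90.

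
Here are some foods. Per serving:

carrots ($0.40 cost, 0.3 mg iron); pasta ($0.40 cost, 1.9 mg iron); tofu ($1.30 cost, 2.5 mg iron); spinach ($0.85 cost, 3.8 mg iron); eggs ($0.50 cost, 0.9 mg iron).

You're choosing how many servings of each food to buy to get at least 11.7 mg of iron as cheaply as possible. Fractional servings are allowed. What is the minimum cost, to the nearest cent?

Cost per mg of iron: pasta $0.2105, spinach $0.2237, tofu $0.5200, eggs $0.5556, carrots $1.3333.
With no serving limits, use only pasta: 11.7 mg / 1.9 mg = 6.158 servings × $0.40 = $2.46.

$2.46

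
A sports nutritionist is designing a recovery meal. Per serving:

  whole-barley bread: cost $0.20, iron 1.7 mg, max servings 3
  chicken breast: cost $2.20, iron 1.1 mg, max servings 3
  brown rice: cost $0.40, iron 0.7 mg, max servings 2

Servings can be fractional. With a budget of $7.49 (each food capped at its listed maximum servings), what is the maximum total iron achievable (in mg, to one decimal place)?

Iron per dollar: whole-barley bread 8.5, brown rice 1.75, chicken breast 0.5.
Take 3 servings of whole-barley bread: spends $0.60, +5.1 mg iron (running total 5.1 mg).
Take 2 servings of brown rice: spends $0.80, +1.4 mg iron (running total 6.5 mg).
Take 2.768 servings of chicken breast: spends $6.09, +3.0 mg iron (running total 9.5 mg).
Filling greedily by iron-per-dollar is optimal for one linear limit, giving 9.5 mg.

9.5 mg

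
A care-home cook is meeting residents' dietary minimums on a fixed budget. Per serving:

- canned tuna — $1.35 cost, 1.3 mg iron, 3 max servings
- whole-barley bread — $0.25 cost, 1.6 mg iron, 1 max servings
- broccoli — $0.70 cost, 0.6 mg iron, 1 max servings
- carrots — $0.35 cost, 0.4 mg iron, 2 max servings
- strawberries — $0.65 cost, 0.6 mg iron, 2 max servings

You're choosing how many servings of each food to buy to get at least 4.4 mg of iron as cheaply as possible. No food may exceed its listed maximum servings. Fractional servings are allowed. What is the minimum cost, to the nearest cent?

$3.03

Cost per mg of iron: whole-barley bread $0.1562, carrots $0.8750, canned tuna $1.0385, strawberries $1.0833, broccoli $1.1667.
Take 1 serving of whole-barley bread: +1.6 mg iron for $0.25 (total $0.25, still need 2.8 mg).
Take 2 servings of carrots: +0.8 mg iron for $0.70 (total $0.95, still need 2.0 mg).
Take 1.538 servings of canned tuna: +2.0 mg iron for $2.08 (total $3.03, still need 0.0 mg).
Greedy by cheapest-per-mg is optimal for a single linear constraint, so the minimum cost is $3.03.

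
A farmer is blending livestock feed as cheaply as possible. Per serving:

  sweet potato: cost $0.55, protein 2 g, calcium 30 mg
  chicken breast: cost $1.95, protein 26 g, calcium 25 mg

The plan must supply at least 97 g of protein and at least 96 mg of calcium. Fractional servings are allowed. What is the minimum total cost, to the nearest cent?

Two binding constraints pin down two serving amounts, so the optimal mix uses at most two foods. The candidates are each food alone (scaled to the tighter of protein/calcium) and each pair with both constraints tight.
sweet potato only: max(97/2, 96/30) = 48.5 servings → $26.68.
chicken breast only: max(97/26, 96/25) = 3.84 servings → $7.49.
sweet potato + chicken breast with both tight: 0.09726 servings and 3.723 servings → $7.31.
So the least-cost plan costs $7.31.

$7.31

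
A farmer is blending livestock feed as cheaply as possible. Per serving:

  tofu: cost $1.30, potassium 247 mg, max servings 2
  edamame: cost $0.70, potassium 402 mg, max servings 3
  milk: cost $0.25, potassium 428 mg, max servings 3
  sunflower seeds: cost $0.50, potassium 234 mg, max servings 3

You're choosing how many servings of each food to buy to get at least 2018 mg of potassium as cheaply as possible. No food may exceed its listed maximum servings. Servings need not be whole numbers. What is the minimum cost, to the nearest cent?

Cost per mg of potassium: milk $0.0006, edamame $0.0017, sunflower seeds $0.0021, tofu $0.0053.
Take 3 servings of milk: +1284.0 mg potassium for $0.75 (total $0.75, still need 734.0 mg).
Take 1.826 servings of edamame: +734.0 mg potassium for $1.28 (total $2.03, still need 0.0 mg).
Greedy by cheapest-per-mg is optimal for a single linear constraint, so the minimum cost is $2.03.

$2.03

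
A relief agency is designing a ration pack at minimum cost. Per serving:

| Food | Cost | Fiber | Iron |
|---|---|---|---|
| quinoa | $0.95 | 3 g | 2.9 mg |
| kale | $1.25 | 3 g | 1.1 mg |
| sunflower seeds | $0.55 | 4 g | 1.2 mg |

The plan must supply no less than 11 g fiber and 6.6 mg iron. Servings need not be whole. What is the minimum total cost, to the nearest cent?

Check every corner: each single food scaled to meet both minima, and each pair solved so both constraints bind.
quinoa only: max(11/3, 6.6/2.9) = 3.667 servings → $3.48.
kale only: max(11/3, 6.6/1.1) = 6 servings → $7.50.
sunflower seeds only: max(11/4, 6.6/1.2) = 5.5 servings → $3.02.
quinoa + kale with both tight: 1.426 servings and 2.241 servings → $4.16.
quinoa + sunflower seeds with both tight: 1.65 servings and 1.512 servings → $2.40.
kale + sunflower seeds with both targets exact would need a negative amount; discard.
So the least-cost plan costs $2.40.

$2.40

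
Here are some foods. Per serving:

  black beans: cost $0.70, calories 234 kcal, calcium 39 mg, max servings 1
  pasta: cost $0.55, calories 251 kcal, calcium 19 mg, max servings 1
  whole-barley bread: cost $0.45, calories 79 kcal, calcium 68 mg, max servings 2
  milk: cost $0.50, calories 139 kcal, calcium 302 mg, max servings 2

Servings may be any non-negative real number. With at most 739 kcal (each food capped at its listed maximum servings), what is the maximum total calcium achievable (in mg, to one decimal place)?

Calcium per kcal: milk 2.173, whole-barley bread 0.8608, black beans 0.1667, pasta 0.0757.
Take 2 servings of milk: uses 278 kcal, +604.0 mg calcium (running total 604.0 mg).
Take 2 servings of whole-barley bread: uses 158 kcal, +136.0 mg calcium (running total 740.0 mg).
Take 1 serving of black beans: uses 234 kcal, +39.0 mg calcium (running total 779.0 mg).
Take 0.2749 servings of pasta: uses 69 kcal, +5.2 mg calcium (running total 784.2 mg).
Filling greedily by calcium-per-kcal is optimal for one linear limit, giving 784.2 mg.

784.2 mg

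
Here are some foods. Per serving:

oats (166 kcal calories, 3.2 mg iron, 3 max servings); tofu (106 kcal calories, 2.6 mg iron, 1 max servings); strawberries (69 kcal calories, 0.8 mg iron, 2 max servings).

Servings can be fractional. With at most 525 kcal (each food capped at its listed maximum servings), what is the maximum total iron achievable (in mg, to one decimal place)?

10.7 mg

Iron per kcal: tofu 0.02453, oats 0.01928, strawberries 0.01159.
Take 1 serving of tofu: uses 106 kcal, +2.6 mg iron (running total 2.6 mg).
Take 2.524 servings of oats: uses 419 kcal, +8.1 mg iron (running total 10.7 mg).
Greedy by best ratio exhausts the calories allowance optimally: 10.7 mg.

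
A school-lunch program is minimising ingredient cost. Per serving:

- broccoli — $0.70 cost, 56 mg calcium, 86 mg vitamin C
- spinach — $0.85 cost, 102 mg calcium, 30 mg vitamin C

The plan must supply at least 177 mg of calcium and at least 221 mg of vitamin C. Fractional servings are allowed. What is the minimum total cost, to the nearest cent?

broccoli only: max(177/56, 221/86) = 3.161 servings → $2.21.
spinach only: max(177/102, 221/30) = 7.367 servings → $6.26.
broccoli + spinach with both tight: 2.43 servings and 0.4013 servings → $2.04.
The minimum over all feasible corners is $2.04.

$2.04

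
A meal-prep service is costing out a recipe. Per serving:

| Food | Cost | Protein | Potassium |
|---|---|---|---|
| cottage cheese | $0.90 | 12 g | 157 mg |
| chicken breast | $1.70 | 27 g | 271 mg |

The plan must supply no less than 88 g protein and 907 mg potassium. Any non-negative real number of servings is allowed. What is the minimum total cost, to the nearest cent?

cottage cheese only: max(88/12, 907/157) = 7.333 servings → $6.60.
chicken breast only: max(88/27, 907/271) = 3.347 servings → $5.69.
cottage cheese + chicken breast with both tight: 0.6494 servings and 2.971 servings → $5.63.
Cheapest feasible corner: $5.63.

$5.63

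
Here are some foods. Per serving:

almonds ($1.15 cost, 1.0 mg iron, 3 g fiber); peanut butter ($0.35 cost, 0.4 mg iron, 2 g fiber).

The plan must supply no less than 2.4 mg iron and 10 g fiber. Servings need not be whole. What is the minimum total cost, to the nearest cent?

With two linear requirements the optimum uses one or two foods; enumerate the corners.
almonds only: max(2.4/1.0, 10/3) = 3.333 servings → $3.83.
peanut butter only: max(2.4/0.4, 10/2) = 6 servings → $2.10.
almonds + peanut butter with both tight: 1 serving and 3.5 servings → $2.38.
Cheapest feasible corner: $2.10.

$2.10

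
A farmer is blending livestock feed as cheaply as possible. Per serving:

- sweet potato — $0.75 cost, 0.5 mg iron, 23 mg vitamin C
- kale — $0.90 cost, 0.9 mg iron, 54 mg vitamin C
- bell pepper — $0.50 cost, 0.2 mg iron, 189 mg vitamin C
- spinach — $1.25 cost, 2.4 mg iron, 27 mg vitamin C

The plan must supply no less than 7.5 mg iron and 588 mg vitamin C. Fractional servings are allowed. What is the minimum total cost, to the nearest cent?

$4.97

Compare the cost at each extreme point of the feasible region.
sweet potato only: max(7.5/0.5, 588/23) = 25.57 servings → $19.17.
kale only: max(7.5/0.9, 588/54) = 10.89 servings → $9.80.
bell pepper only: max(7.5/0.2, 588/189) = 37.5 servings → $18.75.
spinach only: max(7.5/2.4, 588/27) = 21.78 servings → $27.22.
sweet potato + kale: the both-tight solution has a negative serving — not a feasible corner.
sweet potato + bell pepper with both tight: 14.46 servings and 1.352 servings → $11.52.
sweet potato + spinach with both targets exact would need a negative amount; discard.
kale + bell pepper with both tight: 8.16 servings and 0.7797 servings → $7.73.
kale + spinach: the both-tight solution has a negative serving — not a feasible corner.
bell pepper + spinach with both tight: 2.697 servings and 2.9 servings → $4.97.
So the least-cost plan costs $4.97.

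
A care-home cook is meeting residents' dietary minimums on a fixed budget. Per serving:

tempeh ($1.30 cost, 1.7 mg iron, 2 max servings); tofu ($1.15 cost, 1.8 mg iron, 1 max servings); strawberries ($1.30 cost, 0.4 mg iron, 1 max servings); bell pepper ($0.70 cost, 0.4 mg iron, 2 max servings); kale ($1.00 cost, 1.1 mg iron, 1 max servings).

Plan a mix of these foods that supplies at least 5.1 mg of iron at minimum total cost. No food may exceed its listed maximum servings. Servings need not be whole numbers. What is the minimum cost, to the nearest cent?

Cost per mg of iron: tofu $0.6389, tempeh $0.7647, kale $0.9091, bell pepper $1.7500, strawberries $3.2500.
Take 1 serving of tofu: +1.8 mg iron for $1.15 (total $1.15, still need 3.3 mg).
Take 1.941 servings of tempeh: +3.3 mg iron for $2.52 (total $3.67, still need 0.0 mg).
Filling from the cheapest source first is optimal under one linear minimum: $3.67.

$3.67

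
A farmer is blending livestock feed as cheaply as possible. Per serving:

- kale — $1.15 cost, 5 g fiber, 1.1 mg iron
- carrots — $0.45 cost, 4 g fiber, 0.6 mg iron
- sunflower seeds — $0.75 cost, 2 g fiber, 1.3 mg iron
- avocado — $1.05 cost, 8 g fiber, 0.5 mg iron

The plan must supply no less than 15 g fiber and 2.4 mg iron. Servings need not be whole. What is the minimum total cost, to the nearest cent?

Minimising a linear cost over {fiber ≥ 15, iron ≥ 2.4, servings ≥ 0} — the optimum is at a vertex, using one or two foods.
kale only: max(15/5, 2.4/1.1) = 3 servings → $3.45.
carrots only: max(15/4, 2.4/0.6) = 4 servings → $1.80.
sunflower seeds only: max(15/2, 2.4/1.3) = 7.5 servings → $5.62.
avocado only: max(15/8, 2.4/0.5) = 4.8 servings → $5.04.
kale + carrots with both tight: 0.4286 servings and 3.214 servings → $1.94.
kale + sunflower seeds: intersection lies outside the first quadrant.
kale + avocado with both tight: 1.857 servings and 0.7143 servings → $2.89.
carrots + sunflower seeds with both tight: 3.675 servings and 0.15 servings → $1.77.
carrots + avocado: intersection lies outside the first quadrant.
sunflower seeds + avocado with both tight: 1.245 servings and 1.564 servings → $2.58.
The minimum over all feasible corners is $1.77.

$1.77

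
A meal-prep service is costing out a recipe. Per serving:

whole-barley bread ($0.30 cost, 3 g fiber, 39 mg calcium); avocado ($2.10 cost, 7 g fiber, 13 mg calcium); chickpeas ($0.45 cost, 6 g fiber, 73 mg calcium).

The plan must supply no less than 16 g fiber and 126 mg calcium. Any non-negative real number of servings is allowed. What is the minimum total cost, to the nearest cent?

A basic optimal solution has at most two foods positive. Try each food alone and each pair with both targets met exactly.
whole-barley bread only: max(16/3, 126/39) = 5.333 servings → $1.60.
avocado only: max(16/7, 126/13) = 9.692 servings → $20.35.
chickpeas only: max(16/6, 126/73) = 2.667 servings → $1.20.
whole-barley bread + avocado with both tight: 2.88 servings and 1.051 servings → $3.07.
whole-barley bread + chickpeas with both targets exact would need a negative amount; discard.
avocado + chickpeas with both tight: 0.9515 servings and 1.557 servings → $2.70.
Cheapest feasible corner: $1.20.

$1.20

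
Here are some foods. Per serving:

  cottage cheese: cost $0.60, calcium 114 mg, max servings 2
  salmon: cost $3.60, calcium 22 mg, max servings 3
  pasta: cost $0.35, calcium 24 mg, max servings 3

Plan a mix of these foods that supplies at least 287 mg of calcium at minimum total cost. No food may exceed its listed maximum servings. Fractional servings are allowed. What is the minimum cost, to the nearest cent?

Cost per mg of calcium: cottage cheese $0.0053, pasta $0.0146, salmon $0.1636.
Take 2 servings of cottage cheese: +228.0 mg calcium for $1.20 (total $1.20, still need 59.0 mg).
Take 2.458 servings of pasta: +59.0 mg calcium for $0.86 (total $2.06, still need 0.0 mg).
Filling from the cheapest source first is optimal under one linear minimum: $2.06.

$2.06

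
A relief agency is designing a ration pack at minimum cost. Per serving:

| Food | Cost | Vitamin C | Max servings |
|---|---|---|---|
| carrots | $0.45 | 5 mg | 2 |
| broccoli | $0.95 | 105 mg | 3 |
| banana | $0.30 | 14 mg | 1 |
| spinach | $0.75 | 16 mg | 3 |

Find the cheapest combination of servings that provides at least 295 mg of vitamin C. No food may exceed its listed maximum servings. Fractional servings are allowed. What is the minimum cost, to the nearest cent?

$2.67

Cost per mg of vitamin C: broccoli $0.0090, banana $0.0214, spinach $0.0469, carrots $0.0900.
Take 2.81 servings of broccoli: +295.0 mg vitamin C for $2.67 (total $2.67, still need 0.0 mg).
Greedy by cheapest-per-mg is optimal for a single linear constraint, so the minimum cost is $2.67.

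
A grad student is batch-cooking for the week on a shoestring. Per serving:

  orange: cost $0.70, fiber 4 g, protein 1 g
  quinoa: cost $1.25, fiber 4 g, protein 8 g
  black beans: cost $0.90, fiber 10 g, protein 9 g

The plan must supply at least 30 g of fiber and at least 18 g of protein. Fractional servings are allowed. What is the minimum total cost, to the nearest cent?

$2.70

An LP optimum is at a vertex; with two nutrient constraints at most two foods are used. Check each candidate.
orange only: max(30/4, 18/1) = 18 servings → $12.60.
quinoa only: max(30/4, 18/8) = 7.5 servings → $9.38.
black beans only: max(30/10, 18/9) = 3 servings → $2.70.
orange + quinoa with both tight: 6 servings and 1.5 servings → $6.08.
orange + black beans with both tight: 3.462 servings and 1.615 servings → $3.88.
quinoa + black beans: the both-tight solution has a negative serving — not a feasible corner.
The minimum over all feasible corners is $2.70.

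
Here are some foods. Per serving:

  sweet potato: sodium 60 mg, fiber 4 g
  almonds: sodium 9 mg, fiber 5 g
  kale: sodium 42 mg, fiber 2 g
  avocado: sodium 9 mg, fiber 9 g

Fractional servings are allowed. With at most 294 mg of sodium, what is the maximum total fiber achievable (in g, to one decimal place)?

Fiber per mg sodium: avocado 1, almonds 0.5556, sweet potato 0.06667, kale 0.04762.
With no serving limits, spend the whole sodium allowance on avocado: 294 mg / 9 mg × 9 g = 294.0 g.

294.0 g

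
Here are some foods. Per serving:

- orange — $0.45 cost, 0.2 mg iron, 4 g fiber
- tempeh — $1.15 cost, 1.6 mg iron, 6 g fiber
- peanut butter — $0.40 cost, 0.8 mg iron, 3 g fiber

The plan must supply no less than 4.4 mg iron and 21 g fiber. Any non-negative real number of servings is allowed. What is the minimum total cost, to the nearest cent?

$2.68

An LP optimum is at a vertex; with two nutrient constraints at most two foods are used. Check each candidate.
orange only: max(4.4/0.2, 21/4) = 22 servings → $9.90.
tempeh only: max(4.4/1.6, 21/6) = 3.5 servings → $4.03.
peanut butter only: max(4.4/0.8, 21/3) = 7 servings → $2.80.
orange + tempeh with both tight: 1.385 servings and 2.577 servings → $3.59.
orange + peanut butter with both tight: 1.385 servings and 5.154 servings → $2.68.
tempeh + peanut butter (both tight): parallel constraints — no distinct corner.
The minimum over all feasible corners is $2.68.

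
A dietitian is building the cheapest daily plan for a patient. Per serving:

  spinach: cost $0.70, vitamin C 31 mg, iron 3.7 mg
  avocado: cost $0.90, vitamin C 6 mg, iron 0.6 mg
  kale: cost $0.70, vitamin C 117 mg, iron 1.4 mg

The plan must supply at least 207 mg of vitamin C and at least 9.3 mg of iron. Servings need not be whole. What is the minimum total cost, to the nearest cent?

At the optimum either one food covers both requirements or two foods hit both targets exactly; no other combination can be cheaper.
spinach only: max(207/31, 9.3/3.7) = 6.677 servings → $4.67.
avocado only: max(207/6, 9.3/0.6) = 34.5 servings → $31.05.
kale only: max(207/117, 9.3/1.4) = 6.643 servings → $4.65.
spinach + avocado: the both-tight solution has a negative serving — not a feasible corner.
spinach + kale with both tight: 2.05 servings and 1.226 servings → $2.29.
avocado + kale with both tight: 12.92 servings and 1.107 servings → $12.40.
So the least-cost plan costs $2.29.

$2.29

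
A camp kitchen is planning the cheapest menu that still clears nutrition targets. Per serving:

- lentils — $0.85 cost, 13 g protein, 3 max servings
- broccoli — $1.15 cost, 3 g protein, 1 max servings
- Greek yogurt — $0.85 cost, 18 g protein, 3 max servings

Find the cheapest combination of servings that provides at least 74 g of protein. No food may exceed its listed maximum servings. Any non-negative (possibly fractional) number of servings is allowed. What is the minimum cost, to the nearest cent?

Cost per g of protein: Greek yogurt $0.0472, lentils $0.0654, broccoli $0.3833.
Take 3 servings of Greek yogurt: +54.0 g protein for $2.55 (total $2.55, still need 20.0 g).
Take 1.538 servings of lentils: +20.0 g protein for $1.31 (total $3.86, still need 0.0 g).
Greedy by cheapest-per-g is optimal for a single linear constraint, so the minimum cost is $3.86.

$3.86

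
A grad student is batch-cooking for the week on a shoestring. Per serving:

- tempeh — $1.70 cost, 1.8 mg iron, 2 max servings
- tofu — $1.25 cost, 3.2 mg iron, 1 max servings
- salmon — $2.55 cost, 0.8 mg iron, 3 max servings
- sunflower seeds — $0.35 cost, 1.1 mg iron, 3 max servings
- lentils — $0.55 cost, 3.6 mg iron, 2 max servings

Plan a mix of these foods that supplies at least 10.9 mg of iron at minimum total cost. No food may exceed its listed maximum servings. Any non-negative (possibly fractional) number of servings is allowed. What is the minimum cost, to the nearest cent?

$2.31

Cost per mg of iron: lentils $0.1528, sunflower seeds $0.3182, tofu $0.3906, tempeh $0.9444, salmon $3.1875.
Take 2 servings of lentils: +7.2 mg iron for $1.10 (total $1.10, still need 3.7 mg).
Take 3 servings of sunflower seeds: +3.3 mg iron for $1.05 (total $2.15, still need 0.4 mg).
Take 0.125 servings of tofu: +0.4 mg iron for $0.16 (total $2.31, still need 0.0 mg).
Greedy by cheapest-per-mg is optimal for a single linear constraint, so the minimum cost is $2.31.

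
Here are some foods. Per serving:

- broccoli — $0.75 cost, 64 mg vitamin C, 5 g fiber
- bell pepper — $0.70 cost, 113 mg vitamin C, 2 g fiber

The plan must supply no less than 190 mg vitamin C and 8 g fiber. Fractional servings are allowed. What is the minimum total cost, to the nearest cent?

$1.60

For a min-cost LP with two ≥-constraints, a basic feasible solution has at most two positive variables.
broccoli only: max(190/64, 8/5) = 2.969 servings → $2.23.
bell pepper only: max(190/113, 8/2) = 4 servings → $2.80.
broccoli + bell pepper with both tight: 1.199 servings and 1.002 servings → $1.60.
So the least-cost plan costs $1.60.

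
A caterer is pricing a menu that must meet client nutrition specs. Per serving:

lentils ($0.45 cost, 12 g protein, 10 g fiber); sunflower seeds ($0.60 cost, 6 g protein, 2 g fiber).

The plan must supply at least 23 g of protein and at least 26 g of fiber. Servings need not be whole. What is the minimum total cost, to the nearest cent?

$1.17

Compare the cost at each extreme point of the feasible region.
lentils only: max(23/12, 26/10) = 2.6 servings → $1.17.
sunflower seeds only: max(23/6, 26/2) = 13 servings → $7.80.
lentils + sunflower seeds: intersection lies outside the first quadrant.
Cheapest feasible corner: $1.17.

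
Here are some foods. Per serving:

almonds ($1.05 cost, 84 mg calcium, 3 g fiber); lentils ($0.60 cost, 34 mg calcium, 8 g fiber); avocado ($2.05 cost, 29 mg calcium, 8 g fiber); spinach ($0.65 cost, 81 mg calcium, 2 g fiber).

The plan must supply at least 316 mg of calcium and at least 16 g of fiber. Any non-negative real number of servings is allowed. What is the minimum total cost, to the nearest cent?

Minimising a linear cost over {calcium ≥ 316, fiber ≥ 16, servings ≥ 0} — the optimum is at a vertex, using one or two foods.
almonds only: max(316/84, 16/3) = 5.333 servings → $5.60.
lentils only: max(316/34, 16/8) = 9.294 servings → $5.58.
avocado only: max(316/29, 16/8) = 10.9 servings → $22.34.
spinach only: max(316/81, 16/2) = 8 servings → $5.20.
almonds + lentils with both tight: 3.481 servings and 0.6947 servings → $4.07.
almonds + avocado with both tight: 3.528 servings and 0.6769 servings → $5.09.
almonds + spinach with both targets exact would need a negative amount; discard.
lentils + avocado: the both-tight solution has a negative serving — not a feasible corner.
lentils + spinach with both tight: 1.145 servings and 3.421 servings → $2.91.
avocado + spinach with both tight: 1.125 servings and 3.498 servings → $4.58.
Cheapest feasible corner: $2.91.

$2.91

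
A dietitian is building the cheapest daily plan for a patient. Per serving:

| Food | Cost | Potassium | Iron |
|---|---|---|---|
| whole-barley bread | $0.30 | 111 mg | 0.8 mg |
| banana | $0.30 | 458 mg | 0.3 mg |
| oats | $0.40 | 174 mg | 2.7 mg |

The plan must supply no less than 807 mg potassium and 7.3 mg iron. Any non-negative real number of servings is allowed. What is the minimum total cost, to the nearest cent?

$1.28

whole-barley bread only: max(807/111, 7.3/0.8) = 9.125 servings → $2.74.
banana only: max(807/458, 7.3/0.3) = 24.33 servings → $7.30.
oats only: max(807/174, 7.3/2.7) = 4.638 servings → $1.86.
whole-barley bread + banana: the both-tight solution has a negative serving — not a feasible corner.
whole-barley bread + oats with both tight: 5.662 servings and 1.026 servings → $2.11.
banana + oats with both tight: 0.7672 servings and 2.618 servings → $1.28.
Cheapest feasible corner: $1.28.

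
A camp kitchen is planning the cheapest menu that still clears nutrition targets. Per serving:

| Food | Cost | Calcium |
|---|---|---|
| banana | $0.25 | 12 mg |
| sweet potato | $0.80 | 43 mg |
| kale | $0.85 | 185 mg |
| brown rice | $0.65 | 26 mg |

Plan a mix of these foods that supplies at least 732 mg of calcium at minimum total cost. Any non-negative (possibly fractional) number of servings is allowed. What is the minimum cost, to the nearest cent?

Cost per mg of calcium: kale $0.0046, sweet potato $0.0186, banana $0.0208, brown rice $0.0250.
With no serving limits, use only kale: 732 mg / 185 mg = 3.957 servings × $0.85 = $3.36.

$3.36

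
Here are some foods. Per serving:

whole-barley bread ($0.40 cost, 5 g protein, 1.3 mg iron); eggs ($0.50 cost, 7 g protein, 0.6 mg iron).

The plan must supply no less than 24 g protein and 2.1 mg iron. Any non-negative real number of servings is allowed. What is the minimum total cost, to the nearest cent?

$1.72

Compare the cost at each extreme point of the feasible region.
whole-barley bread only: max(24/5, 2.1/1.3) = 4.8 servings → $1.92.
eggs only: max(24/7, 2.1/0.6) = 3.5 servings → $1.75.
whole-barley bread + eggs with both tight: 0.04918 servings and 3.393 servings → $1.72.
Cheapest feasible corner: $1.72.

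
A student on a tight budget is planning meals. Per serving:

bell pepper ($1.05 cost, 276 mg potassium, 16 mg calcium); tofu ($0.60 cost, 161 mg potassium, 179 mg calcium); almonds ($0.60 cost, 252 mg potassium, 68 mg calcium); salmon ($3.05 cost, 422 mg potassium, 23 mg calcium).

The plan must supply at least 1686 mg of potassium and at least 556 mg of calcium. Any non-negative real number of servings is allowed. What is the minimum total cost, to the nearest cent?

$4.18

With two linear requirements the optimum uses one or two foods; enumerate the corners.
bell pepper only: max(1686/276, 556/16) = 34.75 servings → $36.49.
tofu only: max(1686/161, 556/179) = 10.47 servings → $6.28.
almonds only: max(1686/252, 556/68) = 8.176 servings → $4.91.
salmon only: max(1686/422, 556/23) = 24.17 servings → $73.73.
bell pepper + tofu with both tight: 4.533 servings and 2.701 servings → $6.38.
bell pepper + almonds with both targets exact would need a negative amount; discard.
bell pepper + salmon with both targets exact would need a negative amount; discard.
tofu + almonds with both tight: 0.7454 servings and 6.214 servings → $4.18.
tofu + salmon with both tight: 2.726 servings and 2.955 servings → $10.65.
almonds + salmon with both targets exact would need a negative amount; discard.
The minimum over all feasible corners is $4.18.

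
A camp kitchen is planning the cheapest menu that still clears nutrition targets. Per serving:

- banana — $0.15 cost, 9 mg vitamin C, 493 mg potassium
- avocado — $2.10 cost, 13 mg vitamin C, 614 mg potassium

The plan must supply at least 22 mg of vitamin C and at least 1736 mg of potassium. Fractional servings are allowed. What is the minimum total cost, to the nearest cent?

$0.53

The cheapest plan sits at a corner of the feasible region — with two constraints it uses at most two foods.
banana only: max(22/9, 1736/493) = 3.521 servings → $0.53.
avocado only: max(22/13, 1736/614) = 2.827 servings → $5.94.
banana + avocado: the both-tight solution has a negative serving — not a feasible corner.
The minimum over all feasible corners is $0.53.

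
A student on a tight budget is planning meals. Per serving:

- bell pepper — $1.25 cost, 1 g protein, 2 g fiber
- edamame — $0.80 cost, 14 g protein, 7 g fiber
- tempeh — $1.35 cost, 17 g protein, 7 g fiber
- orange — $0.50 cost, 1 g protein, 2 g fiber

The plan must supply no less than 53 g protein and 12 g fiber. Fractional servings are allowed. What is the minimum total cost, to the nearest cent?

This is a tiny linear program; its minimum lies at a vertex of the feasible set. List the vertices and price them.
bell pepper only: max(53/1, 12/2) = 53 servings → $66.25.
edamame only: max(53/14, 12/7) = 3.786 servings → $3.03.
tempeh only: max(53/17, 12/7) = 3.118 servings → $4.21.
orange only: max(53/1, 12/2) = 53 servings → $26.50.
bell pepper + edamame: the both-tight solution has a negative serving — not a feasible corner.
bell pepper + tempeh with both targets exact would need a negative amount; discard.
bell pepper + orange (both tight): parallel constraints — no distinct corner.
edamame + tempeh: intersection lies outside the first quadrant.
edamame + orange with both targets exact would need a negative amount; discard.
tempeh + orange with both targets exact would need a negative amount; discard.
The minimum over all feasible corners is $3.03.

$3.03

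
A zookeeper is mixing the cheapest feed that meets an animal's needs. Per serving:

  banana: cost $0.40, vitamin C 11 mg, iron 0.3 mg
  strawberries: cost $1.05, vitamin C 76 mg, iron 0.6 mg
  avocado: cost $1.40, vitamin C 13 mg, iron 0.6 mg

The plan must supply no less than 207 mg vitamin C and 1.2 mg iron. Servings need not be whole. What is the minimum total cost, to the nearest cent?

$2.86

Two binding constraints pin down two serving amounts, so the optimal mix uses at most two foods. The candidates are each food alone (scaled to the tighter of vitamin C/iron) and each pair with both constraints tight.
banana only: max(207/11, 1.2/0.3) = 18.82 servings → $7.53.
strawberries only: max(207/76, 1.2/0.6) = 2.724 servings → $2.86.
avocado only: max(207/13, 1.2/0.6) = 15.92 servings → $22.29.
banana + strawberries: the both-tight solution has a negative serving — not a feasible corner.
banana + avocado: the both-tight solution has a negative serving — not a feasible corner.
strawberries + avocado with both targets exact would need a negative amount; discard.
The minimum over all feasible corners is $2.86.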